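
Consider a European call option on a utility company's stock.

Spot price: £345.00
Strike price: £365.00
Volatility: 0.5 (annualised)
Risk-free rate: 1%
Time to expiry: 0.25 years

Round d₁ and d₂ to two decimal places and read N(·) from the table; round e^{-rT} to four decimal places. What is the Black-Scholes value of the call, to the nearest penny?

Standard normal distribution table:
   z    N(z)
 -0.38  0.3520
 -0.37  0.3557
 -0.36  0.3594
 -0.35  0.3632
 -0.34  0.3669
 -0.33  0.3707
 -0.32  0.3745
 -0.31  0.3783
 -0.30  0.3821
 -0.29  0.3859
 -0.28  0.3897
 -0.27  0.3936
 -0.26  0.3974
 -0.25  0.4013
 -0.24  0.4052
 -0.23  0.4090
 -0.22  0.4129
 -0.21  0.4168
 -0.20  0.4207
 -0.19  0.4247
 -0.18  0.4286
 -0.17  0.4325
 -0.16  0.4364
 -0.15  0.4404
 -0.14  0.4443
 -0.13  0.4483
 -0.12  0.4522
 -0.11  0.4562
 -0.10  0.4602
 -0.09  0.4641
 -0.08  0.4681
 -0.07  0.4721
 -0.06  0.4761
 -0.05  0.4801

σ√T = 0.5 × 0.5000 = 0.2500
ln(S/K) + (r + σ²/2)T = ln(345/365) + (0.01 + 0.5²/2)·0.25 = -0.0564 + 0.0338 = -0.0226
d₁ = -0.0226 / 0.2500 = -0.0904 ⇒ -0.09
d₂ = d₁ − σ√T = -0.0904 − 0.2500 = -0.3404 ⇒ -0.34
exp(−rT) = exp(−0.01·0.25) = 0.9975
C = 345·N(-0.09) − 365·0.9975·N(-0.34) = 345·0.4641 − 365·0.9975·0.3669 = 160.1145 − 133.5837 = 26.5308

£26.53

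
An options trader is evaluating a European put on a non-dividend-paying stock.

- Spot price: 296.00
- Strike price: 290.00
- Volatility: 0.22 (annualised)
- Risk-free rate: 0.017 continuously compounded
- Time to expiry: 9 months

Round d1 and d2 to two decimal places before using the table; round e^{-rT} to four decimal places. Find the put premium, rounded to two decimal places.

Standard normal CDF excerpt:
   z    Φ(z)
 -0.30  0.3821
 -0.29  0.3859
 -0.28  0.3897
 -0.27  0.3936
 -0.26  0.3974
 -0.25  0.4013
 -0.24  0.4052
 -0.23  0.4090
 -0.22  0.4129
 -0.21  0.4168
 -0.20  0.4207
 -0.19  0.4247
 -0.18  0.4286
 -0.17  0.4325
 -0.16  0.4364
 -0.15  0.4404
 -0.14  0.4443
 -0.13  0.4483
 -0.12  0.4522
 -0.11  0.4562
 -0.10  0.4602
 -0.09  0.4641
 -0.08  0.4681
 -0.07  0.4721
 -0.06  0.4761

17.52

T = 0.75;  σ√T = 0.1905
ln(S/K) + (r + σ²/2)T = ln(296/290) + (0.017 + 0.22²/2)·0.75 = 0.0205 + 0.0309 = 0.0514
d₁ = 0.0514 / 0.1905 = 0.2697 which rounds to 0.27
d₂ = d₁ − σ√T = 0.2697 − 0.1905 = 0.0791 which rounds to 0.08
e^(−rT) = e^(−0.017·0.75) = 0.9873
P = 290·0.9873·N(-0.08) − 296·N(-0.27) = 290·0.9873·0.4681 − 296·0.3936 = 134.0250 − 116.5056 = 17.5194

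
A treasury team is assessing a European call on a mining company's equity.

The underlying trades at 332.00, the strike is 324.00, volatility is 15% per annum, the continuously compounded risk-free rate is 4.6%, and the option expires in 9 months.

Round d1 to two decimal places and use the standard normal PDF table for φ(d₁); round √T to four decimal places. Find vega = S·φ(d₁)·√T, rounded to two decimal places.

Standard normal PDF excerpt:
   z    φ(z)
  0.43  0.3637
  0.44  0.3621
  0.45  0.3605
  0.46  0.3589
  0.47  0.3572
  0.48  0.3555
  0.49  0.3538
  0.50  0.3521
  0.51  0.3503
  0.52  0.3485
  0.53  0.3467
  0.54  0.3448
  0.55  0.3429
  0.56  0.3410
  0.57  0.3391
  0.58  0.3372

σ√T = 0.15 × 0.8660 = 0.1299
d₁ = [ln(332/324) + (0.046 + ½·0.15²)·0.75] / (σ√T) = (0.0244 + 0.0429) / 0.1299 = 0.5183 → 0.52
√T = √0.75 = 0.8660
φ(d₁) = φ(0.52) = 0.3485
vega = S·φ(d₁)·√T = 332·0.3485·0.8660 = 100.1979

100.20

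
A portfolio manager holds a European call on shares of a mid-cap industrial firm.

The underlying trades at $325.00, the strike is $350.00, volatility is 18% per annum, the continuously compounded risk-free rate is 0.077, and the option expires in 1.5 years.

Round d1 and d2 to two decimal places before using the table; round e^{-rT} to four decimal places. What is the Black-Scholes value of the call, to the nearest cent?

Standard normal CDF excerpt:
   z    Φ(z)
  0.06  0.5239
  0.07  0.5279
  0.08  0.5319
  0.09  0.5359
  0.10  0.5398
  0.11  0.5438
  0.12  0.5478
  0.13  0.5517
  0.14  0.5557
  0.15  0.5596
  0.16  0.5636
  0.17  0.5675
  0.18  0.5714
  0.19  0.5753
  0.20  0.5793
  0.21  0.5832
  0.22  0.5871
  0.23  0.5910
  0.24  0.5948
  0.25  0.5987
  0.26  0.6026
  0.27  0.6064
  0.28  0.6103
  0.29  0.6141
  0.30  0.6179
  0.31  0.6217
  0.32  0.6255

σ√T = 0.18·√1.5 = 0.2205
d₁ = [ln(325/350) + (0.077 + 0.18²/2)·1.5] / 0.2205 = [-0.0741 + 0.1398] / 0.2205 = 0.2980 ⇒ 0.30
d₂ = d₁ − σ√T = 0.2980 − 0.2205 = 0.0775 ⇒ 0.08
e^(−rT) = e^(−0.077·1.5) = 0.8909
N(d₁) = N(0.30) = 0.6179;  N(d₂) = N(0.08) = 0.5319
C = 325·0.6179 − 350·0.8909·0.5319 = 200.8175 − 165.8544 = 34.9631

$34.96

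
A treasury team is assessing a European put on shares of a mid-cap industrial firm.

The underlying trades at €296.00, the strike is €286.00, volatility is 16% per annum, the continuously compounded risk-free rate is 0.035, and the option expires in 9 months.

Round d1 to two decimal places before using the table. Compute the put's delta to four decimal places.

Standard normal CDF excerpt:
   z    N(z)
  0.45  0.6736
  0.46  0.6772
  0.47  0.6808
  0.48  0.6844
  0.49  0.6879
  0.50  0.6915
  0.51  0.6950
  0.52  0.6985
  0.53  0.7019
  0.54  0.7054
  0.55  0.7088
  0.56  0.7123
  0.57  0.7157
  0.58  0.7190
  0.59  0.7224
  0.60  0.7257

-0.3050

σ√T = 0.16·√0.75 = 0.1386
d₁ = [ln(296/286) + (0.035 + ½·0.16²)·0.75] / (σ√T) = (0.0344 + 0.0358) / 0.1386 = 0.5068 ⇒ 0.51
N(d₁) = N(0.51) = 0.6950
Δ_put = N(d₁) − 1 = 0.6950 − 1 = -0.3050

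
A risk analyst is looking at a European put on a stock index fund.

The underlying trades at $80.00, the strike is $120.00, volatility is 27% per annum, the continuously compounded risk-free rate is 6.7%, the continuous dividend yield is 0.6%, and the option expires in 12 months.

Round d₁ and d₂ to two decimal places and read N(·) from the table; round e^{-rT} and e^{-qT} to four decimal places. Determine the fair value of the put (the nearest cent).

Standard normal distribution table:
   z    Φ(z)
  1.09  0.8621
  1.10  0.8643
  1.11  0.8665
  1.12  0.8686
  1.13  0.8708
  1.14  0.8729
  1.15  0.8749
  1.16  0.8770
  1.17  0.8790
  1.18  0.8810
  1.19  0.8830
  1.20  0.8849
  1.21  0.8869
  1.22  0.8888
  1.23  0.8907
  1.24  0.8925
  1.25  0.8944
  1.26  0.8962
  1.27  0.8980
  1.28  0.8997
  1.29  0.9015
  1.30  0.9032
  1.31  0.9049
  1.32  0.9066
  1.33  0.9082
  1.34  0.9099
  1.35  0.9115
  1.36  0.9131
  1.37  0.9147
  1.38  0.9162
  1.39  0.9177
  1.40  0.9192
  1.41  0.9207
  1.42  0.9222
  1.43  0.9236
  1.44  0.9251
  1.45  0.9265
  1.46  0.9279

σ√T = 0.27 × 1.0000 = 0.2700
d₁ = [ln(80/120) + (0.067 − 0.006 + 0.27²/2)·1] / 0.2700 = [-0.4055 + 0.0975] / 0.2700 = -1.1408 → -1.14
d₂ = d₁ − σ√T = -1.1408 − 0.2700 = -1.4108 → -1.41
exp(−qT) = exp(−0.006·1) = 0.9940;  exp(−rT) = exp(−0.067·1) = 0.9352
P = 120·0.9352·N(1.41) − 80·0.9940·N(1.14) = 120·0.9352·0.9207 − 80·0.9940·0.8729 = 103.3246 − 69.4130 = 33.9116

$33.91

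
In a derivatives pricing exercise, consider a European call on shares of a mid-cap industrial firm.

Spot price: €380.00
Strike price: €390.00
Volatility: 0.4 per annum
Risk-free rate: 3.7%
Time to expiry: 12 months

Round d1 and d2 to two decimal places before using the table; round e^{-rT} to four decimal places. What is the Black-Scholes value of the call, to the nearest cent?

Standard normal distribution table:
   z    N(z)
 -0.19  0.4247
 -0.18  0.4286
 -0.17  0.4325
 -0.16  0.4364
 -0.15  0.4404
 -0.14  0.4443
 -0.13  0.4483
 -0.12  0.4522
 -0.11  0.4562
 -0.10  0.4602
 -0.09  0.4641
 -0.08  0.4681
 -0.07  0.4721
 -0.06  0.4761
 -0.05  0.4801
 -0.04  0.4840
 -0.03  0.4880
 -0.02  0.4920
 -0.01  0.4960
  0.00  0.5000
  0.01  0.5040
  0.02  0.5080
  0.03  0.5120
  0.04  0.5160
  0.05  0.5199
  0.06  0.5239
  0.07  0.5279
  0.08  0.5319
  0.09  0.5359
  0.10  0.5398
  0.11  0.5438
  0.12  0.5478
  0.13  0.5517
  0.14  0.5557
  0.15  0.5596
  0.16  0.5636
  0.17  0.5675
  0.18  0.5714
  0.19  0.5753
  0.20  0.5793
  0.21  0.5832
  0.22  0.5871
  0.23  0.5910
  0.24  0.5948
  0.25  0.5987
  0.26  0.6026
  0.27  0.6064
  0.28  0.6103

€62.03

σ√T = 0.4 × 1.0000 = 0.4000
ln(S/K) + (r + σ²/2)T = ln(380/390) + (0.037 + 0.4²/2)·1 = -0.0260 + 0.1170 = 0.0910
d₁ = 0.0910 / 0.4000 = 0.2276 which rounds to 0.23
d₂ = d₁ − σ√T = 0.2276 − 0.4000 = -0.1724 which rounds to -0.17
e^(−rT) = e^(−0.037·1) = 0.9637
N(d₁) = N(0.23) = 0.5910;  N(d₂) = N(-0.17) = 0.4325
C = 380·0.5910 − 390·0.9637·0.4325 = 224.5800 − 162.5521 = 62.0279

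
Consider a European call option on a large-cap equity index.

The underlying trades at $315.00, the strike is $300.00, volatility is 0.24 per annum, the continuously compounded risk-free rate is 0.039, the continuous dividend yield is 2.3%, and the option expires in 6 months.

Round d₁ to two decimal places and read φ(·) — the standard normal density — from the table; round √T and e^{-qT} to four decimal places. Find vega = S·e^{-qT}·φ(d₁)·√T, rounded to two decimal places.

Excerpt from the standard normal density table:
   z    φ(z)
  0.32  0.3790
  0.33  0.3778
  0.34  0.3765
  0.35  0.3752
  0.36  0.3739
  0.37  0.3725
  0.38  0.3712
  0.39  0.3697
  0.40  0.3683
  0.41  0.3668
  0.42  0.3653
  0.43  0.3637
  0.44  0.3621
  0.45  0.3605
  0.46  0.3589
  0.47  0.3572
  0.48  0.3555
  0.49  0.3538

σ√T = 0.24 × 0.7071 = 0.1697
d₁ = [ln(315/300) + (0.039 − 0.023 + 0.24²/2)·0.5] / 0.1697 = [0.0488 + 0.0224] / 0.1697 = 0.4195 ≈ 0.42
√T = √0.5 = 0.7071
φ(d₁) = φ(0.42) = 0.3653
e^(−qT) = e^(−0.023·0.5) = 0.9886
vega = S·e^(−qT)·φ(d₁)·√T = 315·0.9886·0.3653·0.7071 = 80.4381
(Vega is the same for a European call and put with the same parameters.)

80.44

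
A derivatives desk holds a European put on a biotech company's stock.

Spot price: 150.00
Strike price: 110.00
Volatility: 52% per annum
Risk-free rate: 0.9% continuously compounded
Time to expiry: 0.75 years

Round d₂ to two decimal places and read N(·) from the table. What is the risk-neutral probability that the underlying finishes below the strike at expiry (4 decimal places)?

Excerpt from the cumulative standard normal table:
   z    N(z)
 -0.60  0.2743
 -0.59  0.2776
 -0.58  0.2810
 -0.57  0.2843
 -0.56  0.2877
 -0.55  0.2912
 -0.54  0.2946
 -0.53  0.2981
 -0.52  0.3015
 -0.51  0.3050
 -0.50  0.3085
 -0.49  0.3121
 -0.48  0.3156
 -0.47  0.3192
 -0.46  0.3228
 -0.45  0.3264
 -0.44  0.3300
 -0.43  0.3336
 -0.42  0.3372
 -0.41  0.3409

0.3156

σ√T = 0.52·√0.75 = 0.4503
d₁ = [ln(150/110) + (0.009 + 0.52²/2)·0.75] / 0.4503 = [0.3102 + 0.1082] / 0.4503 = 0.9289 → 0.93
d₂ = d₁ − σ√T = 0.9289 − 0.4503 = 0.4785 → 0.48
Risk-neutral Pr[S_T < K] = N(−d₂) = N(-0.48) = 0.3156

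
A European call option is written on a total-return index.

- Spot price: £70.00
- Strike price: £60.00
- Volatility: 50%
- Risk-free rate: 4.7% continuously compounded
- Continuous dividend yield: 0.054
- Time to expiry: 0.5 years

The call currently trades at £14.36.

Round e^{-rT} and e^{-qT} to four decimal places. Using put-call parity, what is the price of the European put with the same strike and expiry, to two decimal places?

exp(−qT) = exp(−0.054·0.5) = 0.9734;  exp(−rT) = exp(−0.047·0.5) = 0.9768
Put-call parity: C − P = S·e^(−qT) − K·e^(−rT) = 70·0.9734 − 60·0.9768 = 68.1380 − 58.6080 = 9.5300
P = C − (C − P) = 14.36 − (9.5300) = 4.8300

£4.83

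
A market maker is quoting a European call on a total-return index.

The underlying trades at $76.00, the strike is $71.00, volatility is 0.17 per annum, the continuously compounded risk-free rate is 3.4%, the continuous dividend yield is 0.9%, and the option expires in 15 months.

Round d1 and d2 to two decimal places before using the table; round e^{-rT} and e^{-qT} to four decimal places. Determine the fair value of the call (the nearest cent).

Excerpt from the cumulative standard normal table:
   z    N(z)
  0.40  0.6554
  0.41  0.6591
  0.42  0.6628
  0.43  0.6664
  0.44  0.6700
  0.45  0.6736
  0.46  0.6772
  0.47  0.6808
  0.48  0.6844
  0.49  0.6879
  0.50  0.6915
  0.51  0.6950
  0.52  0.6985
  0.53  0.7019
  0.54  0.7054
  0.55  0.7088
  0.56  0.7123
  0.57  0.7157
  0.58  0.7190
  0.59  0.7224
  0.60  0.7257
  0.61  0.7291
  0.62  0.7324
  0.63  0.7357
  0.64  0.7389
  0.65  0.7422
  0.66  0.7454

$9.69

T = 1.25;  σ√T = 0.1901
d₁ = [ln(76/71) + (0.034 − 0.009 + ½·0.17²)·1.25] / (σ√T) = (0.0681 + 0.0493) / 0.1901 = 0.6175 which rounds to 0.62
d₂ = 0.6175 − 0.1901 = 0.4274 which rounds to 0.43
e^(−qT) = e^(−0.009·1.25) = 0.9888;  e^(−rT) = e^(−0.034·1.25) = 0.9584
N(d₁) = N(0.62) = 0.7324;  N(d₂) = N(0.43) = 0.6664
C = 76·0.9888·0.7324 − 71·0.9584·0.6664 = 55.0390 − 45.3461 = 9.6929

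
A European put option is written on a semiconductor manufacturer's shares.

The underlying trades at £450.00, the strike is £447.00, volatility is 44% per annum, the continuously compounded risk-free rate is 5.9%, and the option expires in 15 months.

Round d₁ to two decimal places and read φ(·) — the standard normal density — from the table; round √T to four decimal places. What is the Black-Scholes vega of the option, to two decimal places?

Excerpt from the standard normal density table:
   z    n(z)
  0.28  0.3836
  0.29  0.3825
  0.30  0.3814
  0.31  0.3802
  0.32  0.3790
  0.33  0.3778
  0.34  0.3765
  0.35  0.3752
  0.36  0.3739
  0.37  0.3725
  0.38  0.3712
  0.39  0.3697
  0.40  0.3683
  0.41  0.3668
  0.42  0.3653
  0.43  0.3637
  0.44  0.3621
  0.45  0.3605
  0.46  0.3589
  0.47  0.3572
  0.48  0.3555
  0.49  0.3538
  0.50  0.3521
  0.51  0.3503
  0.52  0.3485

σ√T = 0.44 × 1.1180 = 0.4919
d₁ = [ln(450/447) + (0.059 + 0.44²/2)·1.25] / 0.4919 = [0.0067 + 0.1947] / 0.4919 = 0.4095 which rounds to 0.41
√T = √1.25 = 1.1180
φ(d₁) = φ(0.41) = 0.3668
vega = S·φ(d₁)·√T = 450·0.3668·1.1180 = 184.5371

184.54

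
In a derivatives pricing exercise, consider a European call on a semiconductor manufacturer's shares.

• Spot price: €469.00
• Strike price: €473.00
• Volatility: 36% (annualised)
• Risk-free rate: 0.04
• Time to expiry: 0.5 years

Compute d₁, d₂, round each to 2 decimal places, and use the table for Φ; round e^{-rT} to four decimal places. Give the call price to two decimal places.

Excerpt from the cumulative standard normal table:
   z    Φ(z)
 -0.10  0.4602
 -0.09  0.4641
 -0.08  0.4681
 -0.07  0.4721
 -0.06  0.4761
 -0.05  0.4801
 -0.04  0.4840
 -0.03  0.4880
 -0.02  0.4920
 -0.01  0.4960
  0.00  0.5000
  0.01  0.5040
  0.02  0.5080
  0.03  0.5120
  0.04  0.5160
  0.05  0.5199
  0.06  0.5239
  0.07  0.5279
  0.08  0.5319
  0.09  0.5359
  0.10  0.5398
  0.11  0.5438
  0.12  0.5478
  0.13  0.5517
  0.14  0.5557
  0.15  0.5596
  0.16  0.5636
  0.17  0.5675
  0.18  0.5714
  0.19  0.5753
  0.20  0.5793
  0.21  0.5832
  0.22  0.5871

T = 0.5;  σ√T = 0.2546
d₁ = [ln(469/473) + (0.04 + 0.36²/2)·0.5] / 0.2546 = [-0.0085 + 0.0524] / 0.2546 = 0.1725 → 0.17
d₂ = d₁ − σ√T = 0.1725 − 0.2546 = -0.0821 → -0.08
exp(−rT) = exp(−0.04·0.5) = 0.9802
C = 469·N(0.17) − 473·0.9802·N(-0.08) = 469·0.5675 − 473·0.9802·0.4681 = 266.1575 − 217.0274 = 49.1301

€49.13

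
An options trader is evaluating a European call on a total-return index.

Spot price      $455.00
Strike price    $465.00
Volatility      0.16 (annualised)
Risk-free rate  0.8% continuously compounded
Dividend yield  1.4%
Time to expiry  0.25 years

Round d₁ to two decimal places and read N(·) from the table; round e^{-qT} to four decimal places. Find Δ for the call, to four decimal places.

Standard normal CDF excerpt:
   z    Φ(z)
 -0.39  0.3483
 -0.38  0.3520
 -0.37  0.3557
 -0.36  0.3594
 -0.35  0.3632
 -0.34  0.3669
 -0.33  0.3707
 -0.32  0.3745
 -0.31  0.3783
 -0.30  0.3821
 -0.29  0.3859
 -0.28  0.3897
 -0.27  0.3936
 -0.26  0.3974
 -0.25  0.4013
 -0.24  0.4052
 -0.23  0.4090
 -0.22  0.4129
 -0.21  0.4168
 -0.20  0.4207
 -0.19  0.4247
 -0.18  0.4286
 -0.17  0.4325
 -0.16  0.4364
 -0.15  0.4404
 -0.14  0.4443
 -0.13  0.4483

σ√T = 0.16·√0.25 = 0.0800
d₁ = [ln(455/465) + (0.008 − 0.014 + 0.16²/2)·0.25] / 0.0800 = [-0.0217 + 0.0017] / 0.0800 = -0.2505 which rounds to -0.25
N(d₁) = N(-0.25) = 0.4013
Δ_call = e^(−qT)·N(d₁) = 0.9965·0.4013 = 0.3999

0.3999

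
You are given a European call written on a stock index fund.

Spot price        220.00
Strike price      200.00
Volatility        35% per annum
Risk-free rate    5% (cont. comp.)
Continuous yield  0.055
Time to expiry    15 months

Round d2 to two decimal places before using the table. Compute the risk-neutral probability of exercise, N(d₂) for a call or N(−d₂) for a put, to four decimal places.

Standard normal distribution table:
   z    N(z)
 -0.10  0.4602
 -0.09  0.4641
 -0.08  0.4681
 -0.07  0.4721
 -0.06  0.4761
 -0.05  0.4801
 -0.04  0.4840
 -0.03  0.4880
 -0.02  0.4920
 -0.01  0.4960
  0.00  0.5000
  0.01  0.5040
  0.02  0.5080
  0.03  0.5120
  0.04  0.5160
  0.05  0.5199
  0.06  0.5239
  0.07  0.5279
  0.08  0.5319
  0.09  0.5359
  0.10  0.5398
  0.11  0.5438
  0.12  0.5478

σ√T = 0.35 × 1.1180 = 0.3913
ln(S/K) + (r − q + σ²/2)T = ln(220/200) + (0.05 − 0.055 + 0.35²/2)·1.25 = 0.0953 + 0.0703 = 0.1656
d₁ = 0.1656 / 0.3913 = 0.4232 → 0.42
d₂ = d₁ − σ√T = 0.4232 − 0.3913 = 0.0319 → 0.03
Pr(exercise) under Q = N(d₂) = 0.5120

0.5120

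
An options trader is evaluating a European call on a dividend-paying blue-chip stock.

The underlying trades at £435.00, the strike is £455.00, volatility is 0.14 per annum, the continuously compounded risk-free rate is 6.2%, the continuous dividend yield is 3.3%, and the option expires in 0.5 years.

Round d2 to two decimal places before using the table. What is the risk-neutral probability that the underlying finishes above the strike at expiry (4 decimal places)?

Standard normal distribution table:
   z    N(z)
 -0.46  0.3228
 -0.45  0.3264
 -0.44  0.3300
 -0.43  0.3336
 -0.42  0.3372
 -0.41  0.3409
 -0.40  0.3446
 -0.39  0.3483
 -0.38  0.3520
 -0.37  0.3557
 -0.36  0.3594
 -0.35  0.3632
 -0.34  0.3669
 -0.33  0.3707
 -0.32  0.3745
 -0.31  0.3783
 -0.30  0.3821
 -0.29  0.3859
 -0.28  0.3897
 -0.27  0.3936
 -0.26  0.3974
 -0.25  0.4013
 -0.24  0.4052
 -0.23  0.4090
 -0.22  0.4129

0.3594

σ√T = 0.14·√0.5 = 0.0990
d₁ = [ln(435/455) + (0.062 − 0.033 + 0.14²/2)·0.5] / 0.0990 = [-0.0450 + 0.0194] / 0.0990 = -0.2581 → -0.26
d₂ = d₁ − σ√T = -0.2581 − 0.0990 = -0.3571 → -0.36
Risk-neutral Pr[S_T > K] = N(d₂) = N(-0.36) = 0.3594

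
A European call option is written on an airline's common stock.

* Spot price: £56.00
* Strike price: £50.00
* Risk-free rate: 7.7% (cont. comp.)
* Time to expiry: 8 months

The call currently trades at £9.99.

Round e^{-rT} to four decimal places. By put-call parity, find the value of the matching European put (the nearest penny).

exp(−rT) = exp(−0.077·0.6667) = 0.9500
Put-call parity: C − P = S − K·e^(−rT) = 56 − 50·0.9500 = 56 − 47.5000 = 8.5000
P = C − (C − P) = 9.99 − (8.5000) = 1.4900

£1.49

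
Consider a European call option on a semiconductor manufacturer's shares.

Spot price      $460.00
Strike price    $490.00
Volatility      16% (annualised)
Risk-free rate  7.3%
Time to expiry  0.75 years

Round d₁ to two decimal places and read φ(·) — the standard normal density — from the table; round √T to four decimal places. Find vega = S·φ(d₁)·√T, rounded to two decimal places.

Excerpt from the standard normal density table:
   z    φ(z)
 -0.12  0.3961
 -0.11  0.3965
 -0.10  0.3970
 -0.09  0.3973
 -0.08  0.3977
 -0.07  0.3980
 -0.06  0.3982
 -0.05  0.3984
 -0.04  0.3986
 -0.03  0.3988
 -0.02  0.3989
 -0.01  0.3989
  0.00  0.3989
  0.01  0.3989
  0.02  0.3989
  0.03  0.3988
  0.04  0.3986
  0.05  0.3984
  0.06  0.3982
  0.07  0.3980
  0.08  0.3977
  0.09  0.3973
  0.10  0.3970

T = 0.75;  σ√T = 0.1386
ln(S/K) + (r + σ²/2)T = ln(460/490) + (0.073 + 0.16²/2)·0.75 = -0.0632 + 0.0644 = 0.0012
d₁ = 0.0012 / 0.1386 = 0.0085 which rounds to 0.01
√T = √0.75 = 0.8660
φ(d₁) = φ(0.01) = 0.3989
vega = S·φ(d₁)·√T = 460·0.3989·0.8660 = 158.9058

158.91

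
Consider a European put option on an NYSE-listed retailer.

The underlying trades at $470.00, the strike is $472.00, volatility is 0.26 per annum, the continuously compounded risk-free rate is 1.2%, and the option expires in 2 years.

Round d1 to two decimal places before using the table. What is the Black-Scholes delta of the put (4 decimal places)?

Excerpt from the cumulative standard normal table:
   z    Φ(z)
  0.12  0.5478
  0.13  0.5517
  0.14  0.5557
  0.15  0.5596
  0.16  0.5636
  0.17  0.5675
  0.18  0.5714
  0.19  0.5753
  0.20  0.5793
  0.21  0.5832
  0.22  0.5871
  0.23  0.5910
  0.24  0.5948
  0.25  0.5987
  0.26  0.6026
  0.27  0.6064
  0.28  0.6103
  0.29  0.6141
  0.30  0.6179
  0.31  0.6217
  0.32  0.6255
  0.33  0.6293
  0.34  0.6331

-0.4052

σ√T = 0.26·√2 = 0.3677
ln(S/K) + (r + σ²/2)T = ln(470/472) + (0.012 + 0.26²/2)·2 = -0.0042 + 0.0916 = 0.0874
d₁ = 0.0874 / 0.3677 = 0.2376 ⇒ 0.24
N(d₁) = N(0.24) = 0.5948
Δ_put = N(d₁) − 1 = 0.5948 − 1 = -0.4052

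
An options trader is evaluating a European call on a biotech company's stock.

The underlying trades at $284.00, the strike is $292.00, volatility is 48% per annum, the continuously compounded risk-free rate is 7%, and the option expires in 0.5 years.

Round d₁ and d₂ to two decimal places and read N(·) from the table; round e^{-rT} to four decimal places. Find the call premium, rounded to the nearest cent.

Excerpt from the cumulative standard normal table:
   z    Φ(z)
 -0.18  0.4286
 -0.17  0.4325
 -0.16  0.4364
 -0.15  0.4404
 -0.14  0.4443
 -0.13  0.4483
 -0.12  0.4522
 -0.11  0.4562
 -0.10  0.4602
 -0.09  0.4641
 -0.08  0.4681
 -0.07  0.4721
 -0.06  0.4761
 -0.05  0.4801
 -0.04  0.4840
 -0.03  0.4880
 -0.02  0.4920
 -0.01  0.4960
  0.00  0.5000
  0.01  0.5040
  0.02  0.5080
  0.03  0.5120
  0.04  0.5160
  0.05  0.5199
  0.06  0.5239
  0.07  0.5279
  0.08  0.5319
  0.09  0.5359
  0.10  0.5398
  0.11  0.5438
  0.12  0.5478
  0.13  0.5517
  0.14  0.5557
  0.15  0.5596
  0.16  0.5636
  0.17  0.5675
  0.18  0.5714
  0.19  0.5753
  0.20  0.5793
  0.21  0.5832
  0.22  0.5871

σ√T = 0.48 × 0.7071 = 0.3394
d₁ = [ln(284/292) + (0.07 + 0.48²/2)·0.5] / 0.3394 = [-0.0278 + 0.0926] / 0.3394 = 0.1910 → 0.19
d₂ = d₁ − σ√T = 0.1910 − 0.3394 = -0.1484 → -0.15
e^(−rT) = e^(−0.07·0.5) = 0.9656
C = 284·N(0.19) − 292·0.9656·N(-0.15) = 284·0.5753 − 292·0.9656·0.4404 = 163.3852 − 124.1731 = 39.2121

$39.21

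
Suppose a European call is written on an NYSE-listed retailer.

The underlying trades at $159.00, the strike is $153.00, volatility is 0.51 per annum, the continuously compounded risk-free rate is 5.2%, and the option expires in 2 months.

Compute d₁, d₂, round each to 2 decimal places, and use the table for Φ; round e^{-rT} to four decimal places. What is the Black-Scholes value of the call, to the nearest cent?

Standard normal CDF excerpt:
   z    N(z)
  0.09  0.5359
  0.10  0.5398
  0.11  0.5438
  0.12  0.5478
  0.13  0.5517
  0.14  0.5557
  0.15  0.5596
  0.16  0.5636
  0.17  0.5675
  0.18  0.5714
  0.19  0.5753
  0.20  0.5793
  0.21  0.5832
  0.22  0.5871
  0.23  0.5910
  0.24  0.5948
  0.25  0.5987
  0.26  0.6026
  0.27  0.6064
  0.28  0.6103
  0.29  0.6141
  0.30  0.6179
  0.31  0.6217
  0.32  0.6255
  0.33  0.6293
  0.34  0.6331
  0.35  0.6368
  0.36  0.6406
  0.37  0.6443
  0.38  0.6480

$16.97

σ√T = 0.51·√0.1667 = 0.2082
ln(S/K) + (r + σ²/2)T = ln(159/153) + (0.052 + 0.51²/2)·0.1667 = 0.0385 + 0.0303 = 0.0688
d₁ = 0.0688 / 0.2082 = 0.3305 which rounds to 0.33
d₂ = d₁ − σ√T = 0.3305 − 0.2082 = 0.1223 which rounds to 0.12
e^(−rT) = e^(−0.052·0.1667) = 0.9914
C = 159·N(0.33) − 153·0.9914·N(0.12) = 159·0.6293 − 153·0.9914·0.5478 = 100.0587 − 83.0926 = 16.9661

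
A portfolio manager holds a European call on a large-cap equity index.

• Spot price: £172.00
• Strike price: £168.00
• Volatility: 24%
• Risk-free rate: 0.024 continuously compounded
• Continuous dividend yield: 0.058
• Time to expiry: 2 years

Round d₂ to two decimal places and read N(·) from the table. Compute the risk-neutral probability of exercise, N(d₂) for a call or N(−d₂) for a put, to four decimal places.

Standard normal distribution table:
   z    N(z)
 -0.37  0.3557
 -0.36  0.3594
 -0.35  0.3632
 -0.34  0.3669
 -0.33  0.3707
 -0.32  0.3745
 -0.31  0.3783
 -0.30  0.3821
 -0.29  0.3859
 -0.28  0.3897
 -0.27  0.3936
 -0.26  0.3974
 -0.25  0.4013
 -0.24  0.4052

0.3821

σ√T = 0.24 × 1.4142 = 0.3394
d₁ = [ln(172/168) + (0.024 − 0.058 + ½·0.24²)·2] / (σ√T) = (0.0235 − 0.0104) / 0.3394 = 0.0387 ⇒ 0.04
d₂ = 0.0387 − 0.3394 = -0.3007 ⇒ -0.30
Risk-neutral Pr[S_T > K] = N(d₂) = N(-0.30) = 0.3821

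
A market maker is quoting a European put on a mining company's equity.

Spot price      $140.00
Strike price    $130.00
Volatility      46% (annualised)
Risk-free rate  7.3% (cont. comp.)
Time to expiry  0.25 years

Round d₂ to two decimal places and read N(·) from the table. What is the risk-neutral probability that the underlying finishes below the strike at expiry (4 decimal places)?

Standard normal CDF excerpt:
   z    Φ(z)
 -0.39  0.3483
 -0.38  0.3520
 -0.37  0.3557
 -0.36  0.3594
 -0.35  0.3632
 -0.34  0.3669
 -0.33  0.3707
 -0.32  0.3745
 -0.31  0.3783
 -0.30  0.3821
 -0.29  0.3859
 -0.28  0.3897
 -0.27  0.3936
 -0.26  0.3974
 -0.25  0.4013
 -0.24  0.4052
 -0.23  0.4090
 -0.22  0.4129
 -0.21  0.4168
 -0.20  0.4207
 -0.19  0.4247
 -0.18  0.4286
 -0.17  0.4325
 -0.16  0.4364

σ√T = 0.46 × 0.5000 = 0.2300
d₁ = [ln(140/130) + (0.073 + 0.46²/2)·0.25] / 0.2300 = [0.0741 + 0.0447] / 0.2300 = 0.5166 → 0.52
d₂ = d₁ − σ√T = 0.5166 − 0.2300 = 0.2866 → 0.29
Risk-neutral Pr[S_T < K] = N(−d₂) = N(-0.29) = 0.3859

0.3859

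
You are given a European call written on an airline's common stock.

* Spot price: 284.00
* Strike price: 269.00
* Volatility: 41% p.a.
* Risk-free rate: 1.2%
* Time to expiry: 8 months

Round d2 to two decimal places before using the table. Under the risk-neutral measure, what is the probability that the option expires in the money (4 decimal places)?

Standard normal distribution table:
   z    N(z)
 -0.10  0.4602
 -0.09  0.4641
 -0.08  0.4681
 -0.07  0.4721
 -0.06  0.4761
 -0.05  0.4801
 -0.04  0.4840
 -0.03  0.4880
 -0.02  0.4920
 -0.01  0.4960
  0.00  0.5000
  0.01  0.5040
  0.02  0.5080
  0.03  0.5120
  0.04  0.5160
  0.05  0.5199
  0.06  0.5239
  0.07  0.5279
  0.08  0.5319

T = 0.6667;  σ√T = 0.3348
d₁ = [ln(284/269) + (0.012 + 0.41²/2)·0.6667] / 0.3348 = [0.0543 + 0.0640] / 0.3348 = 0.3534 ⇒ 0.35
d₂ = d₁ − σ√T = 0.3534 − 0.3348 = 0.0186 ⇒ 0.02
Risk-neutral Pr[S_T > K] = N(d₂) = N(0.02) = 0.5080

0.5080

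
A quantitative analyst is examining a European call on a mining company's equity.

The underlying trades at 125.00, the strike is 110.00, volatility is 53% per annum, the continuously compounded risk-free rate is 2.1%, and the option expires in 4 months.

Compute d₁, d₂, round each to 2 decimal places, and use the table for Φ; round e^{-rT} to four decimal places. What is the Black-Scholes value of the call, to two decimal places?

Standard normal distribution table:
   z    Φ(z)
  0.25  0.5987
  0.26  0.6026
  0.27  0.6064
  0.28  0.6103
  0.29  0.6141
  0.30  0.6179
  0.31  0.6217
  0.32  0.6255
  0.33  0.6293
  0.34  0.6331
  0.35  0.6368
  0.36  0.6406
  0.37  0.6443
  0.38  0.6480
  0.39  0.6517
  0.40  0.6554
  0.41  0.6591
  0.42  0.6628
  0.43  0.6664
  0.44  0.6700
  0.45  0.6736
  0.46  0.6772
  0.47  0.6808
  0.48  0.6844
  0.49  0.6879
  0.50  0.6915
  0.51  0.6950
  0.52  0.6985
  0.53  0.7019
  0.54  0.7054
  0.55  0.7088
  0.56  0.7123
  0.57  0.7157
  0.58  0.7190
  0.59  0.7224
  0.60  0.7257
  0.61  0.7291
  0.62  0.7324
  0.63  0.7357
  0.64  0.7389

T = 0.3333;  σ√T = 0.3060
d₁ = [ln(125/110) + (0.021 + 0.53²/2)·0.3333] / 0.3060 = [0.1278 + 0.0538] / 0.3060 = 0.5936 → 0.59
d₂ = d₁ − σ√T = 0.5936 − 0.3060 = 0.2876 → 0.29
exp(−rT) = exp(−0.021·0.3333) = 0.9930
C = 125·N(0.59) − 110·0.9930·N(0.29) = 125·0.7224 − 110·0.9930·0.6141 = 90.3000 − 67.0781 = 23.2219

23.22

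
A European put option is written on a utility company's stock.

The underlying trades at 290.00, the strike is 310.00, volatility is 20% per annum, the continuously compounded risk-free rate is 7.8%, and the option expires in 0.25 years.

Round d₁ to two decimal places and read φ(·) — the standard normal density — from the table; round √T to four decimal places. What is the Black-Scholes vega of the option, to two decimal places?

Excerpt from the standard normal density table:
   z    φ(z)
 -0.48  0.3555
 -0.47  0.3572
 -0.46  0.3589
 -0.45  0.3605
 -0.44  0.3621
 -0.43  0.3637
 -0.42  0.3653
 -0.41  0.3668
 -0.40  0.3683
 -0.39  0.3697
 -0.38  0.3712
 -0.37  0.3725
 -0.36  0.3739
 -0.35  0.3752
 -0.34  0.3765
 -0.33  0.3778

52.97

T = 0.25;  σ√T = 0.1000
d₁ = [ln(290/310) + (0.078 + ½·0.2²)·0.25] / (σ√T) = (-0.0667 + 0.0245) / 0.1000 = -0.4219 which rounds to -0.42
√T = √0.25 = 0.5000
φ(d₁) = φ(-0.42) = 0.3653
vega = S·φ(d₁)·√T = 290·0.3653·0.5000 = 52.9685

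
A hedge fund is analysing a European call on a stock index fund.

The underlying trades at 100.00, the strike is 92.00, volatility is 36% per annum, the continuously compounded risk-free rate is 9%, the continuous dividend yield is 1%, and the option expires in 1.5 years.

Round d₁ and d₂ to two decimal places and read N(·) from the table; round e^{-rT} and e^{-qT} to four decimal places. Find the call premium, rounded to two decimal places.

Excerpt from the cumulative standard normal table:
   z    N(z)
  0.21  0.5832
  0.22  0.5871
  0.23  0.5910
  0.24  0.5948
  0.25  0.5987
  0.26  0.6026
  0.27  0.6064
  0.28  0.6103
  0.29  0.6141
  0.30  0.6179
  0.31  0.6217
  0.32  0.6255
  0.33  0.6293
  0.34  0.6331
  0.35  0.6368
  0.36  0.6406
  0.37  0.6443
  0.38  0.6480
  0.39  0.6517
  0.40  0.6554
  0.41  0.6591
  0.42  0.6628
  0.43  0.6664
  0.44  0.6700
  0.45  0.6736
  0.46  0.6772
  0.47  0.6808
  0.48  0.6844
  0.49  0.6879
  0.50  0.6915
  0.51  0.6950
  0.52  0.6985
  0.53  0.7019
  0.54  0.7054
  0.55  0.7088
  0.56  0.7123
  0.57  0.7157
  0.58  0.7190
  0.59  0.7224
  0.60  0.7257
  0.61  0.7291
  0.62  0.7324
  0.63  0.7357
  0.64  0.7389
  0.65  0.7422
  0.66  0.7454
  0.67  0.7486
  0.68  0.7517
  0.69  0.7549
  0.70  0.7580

σ√T = 0.36·√1.5 = 0.4409
d₁ = [ln(100/92) + (0.09 − 0.01 + ½·0.36²)·1.5] / (σ√T) = (0.0834 + 0.2172) / 0.4409 = 0.6817 ≈ 0.68
d₂ = 0.6817 − 0.4409 = 0.2408 ≈ 0.24
exp(−qT) = exp(−0.01·1.5) = 0.9851;  exp(−rT) = exp(−0.09·1.5) = 0.8737
N(d₁) = N(0.68) = 0.7517;  N(d₂) = N(0.24) = 0.5948
C = 100·0.9851·0.7517 − 92·0.8737·0.5948 = 74.0500 − 47.8103 = 26.2397

26.24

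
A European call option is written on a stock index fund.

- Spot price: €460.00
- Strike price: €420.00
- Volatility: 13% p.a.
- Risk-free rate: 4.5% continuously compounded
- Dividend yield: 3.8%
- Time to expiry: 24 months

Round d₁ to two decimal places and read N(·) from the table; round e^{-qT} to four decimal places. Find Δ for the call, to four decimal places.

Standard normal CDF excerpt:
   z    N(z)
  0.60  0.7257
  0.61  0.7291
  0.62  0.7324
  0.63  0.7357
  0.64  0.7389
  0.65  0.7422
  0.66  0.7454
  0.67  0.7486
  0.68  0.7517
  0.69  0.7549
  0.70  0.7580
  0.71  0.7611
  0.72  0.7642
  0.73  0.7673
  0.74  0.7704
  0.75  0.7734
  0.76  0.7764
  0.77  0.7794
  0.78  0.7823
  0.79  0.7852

0.6908

T = 2;  σ√T = 0.1838
d₁ = [ln(460/420) + (0.045 − 0.038 + ½·0.13²)·2] / (σ√T) = (0.0910 + 0.0309) / 0.1838 = 0.6629 ≈ 0.66
N(d₁) = N(0.66) = 0.7454
Δ_call = e^(−qT)·N(d₁) = 0.9268·0.7454 = 0.6908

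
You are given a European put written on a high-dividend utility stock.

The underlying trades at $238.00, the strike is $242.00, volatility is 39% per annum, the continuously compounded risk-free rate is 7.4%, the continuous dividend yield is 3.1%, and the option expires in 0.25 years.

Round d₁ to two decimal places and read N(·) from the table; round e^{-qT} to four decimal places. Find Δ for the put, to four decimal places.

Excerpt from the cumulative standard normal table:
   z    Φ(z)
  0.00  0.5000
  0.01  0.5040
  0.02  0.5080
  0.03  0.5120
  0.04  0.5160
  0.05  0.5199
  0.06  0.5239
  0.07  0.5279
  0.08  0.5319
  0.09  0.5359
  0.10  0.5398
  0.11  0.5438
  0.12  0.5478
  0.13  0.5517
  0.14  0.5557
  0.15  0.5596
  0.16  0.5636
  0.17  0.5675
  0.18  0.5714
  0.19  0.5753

σ√T = 0.39·√0.25 = 0.1950
d₁ = [ln(238/242) + (0.074 − 0.031 + 0.39²/2)·0.25] / 0.1950 = [-0.0167 + 0.0298] / 0.1950 = 0.0672 ≈ 0.07
N(d₁) = N(0.07) = 0.5279
Δ_put = e^(−qT)·(N(d₁) − 1) = 0.9923·(0.5279 − 1) = -0.4685

-0.4685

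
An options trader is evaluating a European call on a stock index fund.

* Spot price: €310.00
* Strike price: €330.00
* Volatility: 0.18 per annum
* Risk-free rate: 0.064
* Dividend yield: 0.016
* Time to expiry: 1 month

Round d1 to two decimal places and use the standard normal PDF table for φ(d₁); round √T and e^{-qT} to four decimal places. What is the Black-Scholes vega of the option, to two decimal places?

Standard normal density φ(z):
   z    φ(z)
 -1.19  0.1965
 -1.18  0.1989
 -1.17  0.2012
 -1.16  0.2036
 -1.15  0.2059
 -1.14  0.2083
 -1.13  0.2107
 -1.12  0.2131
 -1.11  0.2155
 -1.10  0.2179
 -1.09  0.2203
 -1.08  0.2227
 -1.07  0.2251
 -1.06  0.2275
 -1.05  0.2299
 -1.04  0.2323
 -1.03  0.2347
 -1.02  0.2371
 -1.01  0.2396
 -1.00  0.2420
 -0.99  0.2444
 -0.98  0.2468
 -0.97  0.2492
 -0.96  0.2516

T = 0.08333;  σ√T = 0.0520
d₁ = [ln(310/330) + (0.064 − 0.016 + ½·0.18²)·0.08333] / (σ√T) = (-0.0625 + 0.0054) / 0.0520 = -1.1002 ≈ -1.10
√T = √0.08333 = 0.2887
φ(d₁) = φ(-1.10) = 0.2179
e^(−qT) = e^(−0.016·0.08333) = 0.9987
vega = S·e^(−qT)·φ(d₁)·√T = 310·0.9987·0.2179·0.2887 = 19.4760

19.48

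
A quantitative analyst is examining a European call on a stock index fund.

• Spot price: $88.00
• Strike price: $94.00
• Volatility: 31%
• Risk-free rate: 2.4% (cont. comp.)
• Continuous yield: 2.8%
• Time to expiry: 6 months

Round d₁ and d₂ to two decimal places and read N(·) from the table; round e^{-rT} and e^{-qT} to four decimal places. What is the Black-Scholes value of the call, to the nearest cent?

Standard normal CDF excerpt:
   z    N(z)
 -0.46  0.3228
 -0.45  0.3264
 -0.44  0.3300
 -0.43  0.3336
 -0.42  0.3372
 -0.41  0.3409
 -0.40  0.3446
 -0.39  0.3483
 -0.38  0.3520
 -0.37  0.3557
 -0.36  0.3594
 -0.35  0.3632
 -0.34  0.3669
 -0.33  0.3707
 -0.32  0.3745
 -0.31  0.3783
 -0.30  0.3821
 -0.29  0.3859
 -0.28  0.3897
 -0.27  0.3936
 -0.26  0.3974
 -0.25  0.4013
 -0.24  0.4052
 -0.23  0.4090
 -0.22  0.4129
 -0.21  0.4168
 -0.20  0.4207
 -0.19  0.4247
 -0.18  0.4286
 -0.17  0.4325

σ√T = 0.31·√0.5 = 0.2192
d₁ = [ln(88/94) + (0.024 − 0.028 + ½·0.31²)·0.5] / (σ√T) = (-0.0660 + 0.0220) / 0.2192 = -0.2004 ⇒ -0.20
d₂ = -0.2004 − 0.2192 = -0.4196 ⇒ -0.42
exp(−qT) = exp(−0.028·0.5) = 0.9861;  exp(−rT) = exp(−0.024·0.5) = 0.9881
N(d₁) = N(-0.20) = 0.4207;  N(d₂) = N(-0.42) = 0.3372
C = 88·0.9861·0.4207 − 94·0.9881·0.3372 = 36.5070 − 31.3196 = 5.1874

$5.19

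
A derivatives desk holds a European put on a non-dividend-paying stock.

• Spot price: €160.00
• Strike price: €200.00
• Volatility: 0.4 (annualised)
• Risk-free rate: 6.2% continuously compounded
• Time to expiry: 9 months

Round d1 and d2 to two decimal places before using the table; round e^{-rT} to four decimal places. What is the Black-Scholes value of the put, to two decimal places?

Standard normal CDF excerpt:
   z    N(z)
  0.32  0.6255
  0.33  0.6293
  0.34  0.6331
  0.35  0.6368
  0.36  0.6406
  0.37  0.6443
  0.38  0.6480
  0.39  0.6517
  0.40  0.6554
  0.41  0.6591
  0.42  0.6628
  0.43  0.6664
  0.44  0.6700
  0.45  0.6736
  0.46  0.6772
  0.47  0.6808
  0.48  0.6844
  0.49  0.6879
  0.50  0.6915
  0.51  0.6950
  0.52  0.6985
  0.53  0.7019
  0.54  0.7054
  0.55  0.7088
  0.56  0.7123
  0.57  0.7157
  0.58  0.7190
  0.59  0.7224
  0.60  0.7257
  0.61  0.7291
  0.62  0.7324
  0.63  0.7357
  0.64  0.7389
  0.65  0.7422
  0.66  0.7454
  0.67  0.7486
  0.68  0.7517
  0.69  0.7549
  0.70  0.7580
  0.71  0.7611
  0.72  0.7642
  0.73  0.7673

€42.22

σ√T = 0.4 × 0.8660 = 0.3464
d₁ = [ln(160/200) + (0.062 + 0.4²/2)·0.75] / 0.3464 = [-0.2231 + 0.1065] / 0.3464 = -0.3367 ⇒ -0.34
d₂ = d₁ − σ√T = -0.3367 − 0.3464 = -0.6831 ⇒ -0.68
exp(−rT) = exp(−0.062·0.75) = 0.9546
P = 200·0.9546·N(0.68) − 160·N(0.34) = 200·0.9546·0.7517 − 160·0.6331 = 143.5146 − 101.2960 = 42.2186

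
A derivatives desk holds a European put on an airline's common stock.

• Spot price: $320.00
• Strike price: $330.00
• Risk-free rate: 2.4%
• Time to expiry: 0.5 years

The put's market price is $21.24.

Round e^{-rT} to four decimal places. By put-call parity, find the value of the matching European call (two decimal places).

exp(−rT) = exp(−0.024·0.5) = 0.9881
Put-call parity: C − P = S − K·e^(−rT) = 320 − 330·0.9881 = 320 − 326.0730 = -6.0730
C = P + (C − P) = 21.24 + (-6.0730) = 15.1670

$15.17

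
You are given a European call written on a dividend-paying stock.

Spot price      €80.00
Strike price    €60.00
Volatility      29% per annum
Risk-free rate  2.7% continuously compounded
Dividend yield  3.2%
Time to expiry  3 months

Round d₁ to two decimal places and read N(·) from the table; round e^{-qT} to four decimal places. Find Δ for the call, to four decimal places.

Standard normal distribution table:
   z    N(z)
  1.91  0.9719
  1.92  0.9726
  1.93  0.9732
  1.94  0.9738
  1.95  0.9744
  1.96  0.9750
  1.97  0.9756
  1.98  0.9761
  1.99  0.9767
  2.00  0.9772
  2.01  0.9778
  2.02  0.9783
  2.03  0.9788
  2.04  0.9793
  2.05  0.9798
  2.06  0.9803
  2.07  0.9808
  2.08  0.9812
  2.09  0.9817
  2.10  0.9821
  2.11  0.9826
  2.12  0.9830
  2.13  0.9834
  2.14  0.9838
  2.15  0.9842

σ√T = 0.29 × 0.5000 = 0.1450
d₁ = [ln(80/60) + (0.027 − 0.032 + 0.29²/2)·0.25] / 0.1450 = [0.2877 + 0.0093] / 0.1450 = 2.0479 which rounds to 2.05
N(d₁) = N(2.05) = 0.9798
Δ_call = exp(−qT)·N(d₁) = 0.9920·0.9798 = 0.9720

0.9720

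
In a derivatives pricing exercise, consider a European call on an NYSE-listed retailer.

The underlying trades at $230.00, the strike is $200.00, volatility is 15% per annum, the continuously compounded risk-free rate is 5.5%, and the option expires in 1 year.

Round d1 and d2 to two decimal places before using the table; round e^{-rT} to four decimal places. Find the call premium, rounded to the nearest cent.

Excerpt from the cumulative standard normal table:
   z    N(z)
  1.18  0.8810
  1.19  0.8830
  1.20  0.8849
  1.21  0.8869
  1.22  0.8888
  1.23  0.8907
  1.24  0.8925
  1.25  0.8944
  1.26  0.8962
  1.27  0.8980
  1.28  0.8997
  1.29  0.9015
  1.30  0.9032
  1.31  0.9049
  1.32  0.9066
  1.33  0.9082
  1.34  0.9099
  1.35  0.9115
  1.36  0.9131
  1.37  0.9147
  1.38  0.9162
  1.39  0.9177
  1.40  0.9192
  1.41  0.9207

$42.13

σ√T = 0.15·√1 = 0.1500
d₁ = [ln(230/200) + (0.055 + 0.15²/2)·1] / 0.1500 = [0.1398 + 0.0663] / 0.1500 = 1.3734 ⇒ 1.37
d₂ = d₁ − σ√T = 1.3734 − 0.1500 = 1.2234 ⇒ 1.22
exp(−rT) = exp(−0.055·1) = 0.9465
C = 230·N(1.37) − 200·0.9465·N(1.22) = 230·0.9147 − 200·0.9465·0.8888 = 210.3810 − 168.2498 = 42.1312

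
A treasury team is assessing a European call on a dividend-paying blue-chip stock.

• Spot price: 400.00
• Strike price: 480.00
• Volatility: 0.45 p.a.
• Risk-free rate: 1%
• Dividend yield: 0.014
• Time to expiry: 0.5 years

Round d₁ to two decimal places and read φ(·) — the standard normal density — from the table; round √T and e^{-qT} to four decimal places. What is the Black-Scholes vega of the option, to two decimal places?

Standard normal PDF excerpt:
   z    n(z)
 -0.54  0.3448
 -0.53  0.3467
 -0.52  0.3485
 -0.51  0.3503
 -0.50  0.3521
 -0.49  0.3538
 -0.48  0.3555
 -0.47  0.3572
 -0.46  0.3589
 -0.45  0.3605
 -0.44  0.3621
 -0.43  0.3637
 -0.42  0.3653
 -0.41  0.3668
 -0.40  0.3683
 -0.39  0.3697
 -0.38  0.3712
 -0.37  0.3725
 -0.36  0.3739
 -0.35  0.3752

σ√T = 0.45·√0.5 = 0.3182
d₁ = [ln(400/480) + (0.01 − 0.014 + 0.45²/2)·0.5] / 0.3182 = [-0.1823 + 0.0486] / 0.3182 = -0.4202 → -0.42
√T = √0.5 = 0.7071
φ(d₁) = φ(-0.42) = 0.3653
exp(−qT) = exp(−0.014·0.5) = 0.9930
vega = S·exp(−qT)·φ(d₁)·√T = 400·0.9930·0.3653·0.7071 = 102.5982
(The put has the same vega.)

102.60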